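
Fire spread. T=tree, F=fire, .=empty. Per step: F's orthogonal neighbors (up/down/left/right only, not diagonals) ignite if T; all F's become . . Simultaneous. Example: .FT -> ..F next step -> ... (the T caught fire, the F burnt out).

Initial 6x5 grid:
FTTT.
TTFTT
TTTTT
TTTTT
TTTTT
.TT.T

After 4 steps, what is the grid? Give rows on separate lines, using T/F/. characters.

Step 1: 6 trees catch fire, 2 burn out
  .FFT.
  FF.FT
  TTFTT
  TTTTT
  TTTTT
  .TT.T
Step 2: 6 trees catch fire, 6 burn out
  ...F.
  ....F
  FF.FT
  TTFTT
  TTTTT
  .TT.T
Step 3: 5 trees catch fire, 6 burn out
  .....
  .....
  ....F
  FF.FT
  TTFTT
  .TT.T
Step 4: 5 trees catch fire, 5 burn out
  .....
  .....
  .....
  ....F
  FF.FT
  .TF.T

.....
.....
.....
....F
FF.FT
.TF.T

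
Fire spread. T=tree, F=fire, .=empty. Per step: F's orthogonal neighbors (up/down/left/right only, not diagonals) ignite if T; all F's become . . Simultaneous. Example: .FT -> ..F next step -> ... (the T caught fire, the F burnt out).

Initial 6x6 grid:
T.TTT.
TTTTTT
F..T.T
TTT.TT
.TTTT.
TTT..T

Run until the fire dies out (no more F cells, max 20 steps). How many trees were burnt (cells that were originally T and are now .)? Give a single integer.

Answer: 24

Derivation:
Step 1: +2 fires, +1 burnt (F count now 2)
Step 2: +3 fires, +2 burnt (F count now 3)
Step 3: +3 fires, +3 burnt (F count now 3)
Step 4: +4 fires, +3 burnt (F count now 4)
Step 5: +6 fires, +4 burnt (F count now 6)
Step 6: +3 fires, +6 burnt (F count now 3)
Step 7: +2 fires, +3 burnt (F count now 2)
Step 8: +1 fires, +2 burnt (F count now 1)
Step 9: +0 fires, +1 burnt (F count now 0)
Fire out after step 9
Initially T: 25, now '.': 35
Total burnt (originally-T cells now '.'): 24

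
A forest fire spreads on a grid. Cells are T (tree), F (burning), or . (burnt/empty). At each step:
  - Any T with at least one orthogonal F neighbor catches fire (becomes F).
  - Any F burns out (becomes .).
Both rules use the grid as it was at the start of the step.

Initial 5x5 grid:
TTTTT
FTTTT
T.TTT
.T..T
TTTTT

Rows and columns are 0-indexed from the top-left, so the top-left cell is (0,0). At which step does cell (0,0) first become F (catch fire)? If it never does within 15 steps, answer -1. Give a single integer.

Step 1: cell (0,0)='F' (+3 fires, +1 burnt)
  -> target ignites at step 1
Step 2: cell (0,0)='.' (+2 fires, +3 burnt)
Step 3: cell (0,0)='.' (+3 fires, +2 burnt)
Step 4: cell (0,0)='.' (+3 fires, +3 burnt)
Step 5: cell (0,0)='.' (+2 fires, +3 burnt)
Step 6: cell (0,0)='.' (+1 fires, +2 burnt)
Step 7: cell (0,0)='.' (+1 fires, +1 burnt)
Step 8: cell (0,0)='.' (+1 fires, +1 burnt)
Step 9: cell (0,0)='.' (+1 fires, +1 burnt)
Step 10: cell (0,0)='.' (+1 fires, +1 burnt)
Step 11: cell (0,0)='.' (+2 fires, +1 burnt)
Step 12: cell (0,0)='.' (+0 fires, +2 burnt)
  fire out at step 12

1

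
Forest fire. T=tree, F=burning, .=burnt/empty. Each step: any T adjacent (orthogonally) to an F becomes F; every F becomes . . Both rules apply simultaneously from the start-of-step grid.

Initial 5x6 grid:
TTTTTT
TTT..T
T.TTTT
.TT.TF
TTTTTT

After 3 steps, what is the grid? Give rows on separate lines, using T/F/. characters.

Step 1: 3 trees catch fire, 1 burn out
  TTTTTT
  TTT..T
  T.TTTF
  .TT.F.
  TTTTTF
Step 2: 3 trees catch fire, 3 burn out
  TTTTTT
  TTT..F
  T.TTF.
  .TT...
  TTTTF.
Step 3: 3 trees catch fire, 3 burn out
  TTTTTF
  TTT...
  T.TF..
  .TT...
  TTTF..

TTTTTF
TTT...
T.TF..
.TT...
TTTF..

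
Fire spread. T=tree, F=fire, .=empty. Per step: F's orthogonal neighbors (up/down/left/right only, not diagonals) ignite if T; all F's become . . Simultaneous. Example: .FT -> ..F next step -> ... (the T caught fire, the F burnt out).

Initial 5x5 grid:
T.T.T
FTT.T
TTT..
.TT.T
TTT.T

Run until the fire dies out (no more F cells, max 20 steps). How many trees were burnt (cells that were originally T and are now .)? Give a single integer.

Answer: 12

Derivation:
Step 1: +3 fires, +1 burnt (F count now 3)
Step 2: +2 fires, +3 burnt (F count now 2)
Step 3: +3 fires, +2 burnt (F count now 3)
Step 4: +2 fires, +3 burnt (F count now 2)
Step 5: +2 fires, +2 burnt (F count now 2)
Step 6: +0 fires, +2 burnt (F count now 0)
Fire out after step 6
Initially T: 16, now '.': 21
Total burnt (originally-T cells now '.'): 12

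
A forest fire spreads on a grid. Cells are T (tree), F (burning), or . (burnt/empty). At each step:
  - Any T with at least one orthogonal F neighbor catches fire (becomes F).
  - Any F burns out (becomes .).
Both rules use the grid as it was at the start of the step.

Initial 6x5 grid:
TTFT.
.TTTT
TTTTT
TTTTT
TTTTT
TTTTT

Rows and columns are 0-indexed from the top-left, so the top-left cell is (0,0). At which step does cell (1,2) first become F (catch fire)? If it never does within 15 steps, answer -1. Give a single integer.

Step 1: cell (1,2)='F' (+3 fires, +1 burnt)
  -> target ignites at step 1
Step 2: cell (1,2)='.' (+4 fires, +3 burnt)
Step 3: cell (1,2)='.' (+4 fires, +4 burnt)
Step 4: cell (1,2)='.' (+5 fires, +4 burnt)
Step 5: cell (1,2)='.' (+5 fires, +5 burnt)
Step 6: cell (1,2)='.' (+4 fires, +5 burnt)
Step 7: cell (1,2)='.' (+2 fires, +4 burnt)
Step 8: cell (1,2)='.' (+0 fires, +2 burnt)
  fire out at step 8

1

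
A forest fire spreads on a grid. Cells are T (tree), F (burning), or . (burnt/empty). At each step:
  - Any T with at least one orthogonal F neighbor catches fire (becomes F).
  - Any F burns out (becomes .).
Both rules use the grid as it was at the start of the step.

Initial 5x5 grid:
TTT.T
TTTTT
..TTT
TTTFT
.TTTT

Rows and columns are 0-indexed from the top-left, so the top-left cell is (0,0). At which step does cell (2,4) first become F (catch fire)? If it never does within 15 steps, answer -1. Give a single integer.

Step 1: cell (2,4)='T' (+4 fires, +1 burnt)
Step 2: cell (2,4)='F' (+6 fires, +4 burnt)
  -> target ignites at step 2
Step 3: cell (2,4)='.' (+4 fires, +6 burnt)
Step 4: cell (2,4)='.' (+3 fires, +4 burnt)
Step 5: cell (2,4)='.' (+2 fires, +3 burnt)
Step 6: cell (2,4)='.' (+1 fires, +2 burnt)
Step 7: cell (2,4)='.' (+0 fires, +1 burnt)
  fire out at step 7

2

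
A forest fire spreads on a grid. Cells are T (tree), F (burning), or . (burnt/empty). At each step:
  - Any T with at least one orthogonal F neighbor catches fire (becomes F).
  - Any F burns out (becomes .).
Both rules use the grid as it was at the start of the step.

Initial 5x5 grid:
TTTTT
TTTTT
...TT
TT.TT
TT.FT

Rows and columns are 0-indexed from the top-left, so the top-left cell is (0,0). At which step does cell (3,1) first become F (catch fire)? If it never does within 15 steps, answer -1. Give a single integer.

Step 1: cell (3,1)='T' (+2 fires, +1 burnt)
Step 2: cell (3,1)='T' (+2 fires, +2 burnt)
Step 3: cell (3,1)='T' (+2 fires, +2 burnt)
Step 4: cell (3,1)='T' (+3 fires, +2 burnt)
Step 5: cell (3,1)='T' (+3 fires, +3 burnt)
Step 6: cell (3,1)='T' (+2 fires, +3 burnt)
Step 7: cell (3,1)='T' (+1 fires, +2 burnt)
Step 8: cell (3,1)='T' (+0 fires, +1 burnt)
  fire out at step 8
Target never catches fire within 15 steps

-1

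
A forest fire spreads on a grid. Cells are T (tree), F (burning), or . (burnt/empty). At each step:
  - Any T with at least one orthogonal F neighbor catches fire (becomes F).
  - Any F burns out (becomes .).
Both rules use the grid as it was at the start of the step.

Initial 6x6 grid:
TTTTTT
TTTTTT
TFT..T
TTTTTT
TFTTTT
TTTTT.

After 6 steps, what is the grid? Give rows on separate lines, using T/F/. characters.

Step 1: 7 trees catch fire, 2 burn out
  TTTTTT
  TFTTTT
  F.F..T
  TFTTTT
  F.FTTT
  TFTTT.
Step 2: 8 trees catch fire, 7 burn out
  TFTTTT
  F.FTTT
  .....T
  F.FTTT
  ...FTT
  F.FTT.
Step 3: 6 trees catch fire, 8 burn out
  F.FTTT
  ...FTT
  .....T
  ...FTT
  ....FT
  ...FT.
Step 4: 5 trees catch fire, 6 burn out
  ...FTT
  ....FT
  .....T
  ....FT
  .....F
  ....F.
Step 5: 3 trees catch fire, 5 burn out
  ....FT
  .....F
  .....T
  .....F
  ......
  ......
Step 6: 2 trees catch fire, 3 burn out
  .....F
  ......
  .....F
  ......
  ......
  ......

.....F
......
.....F
......
......
......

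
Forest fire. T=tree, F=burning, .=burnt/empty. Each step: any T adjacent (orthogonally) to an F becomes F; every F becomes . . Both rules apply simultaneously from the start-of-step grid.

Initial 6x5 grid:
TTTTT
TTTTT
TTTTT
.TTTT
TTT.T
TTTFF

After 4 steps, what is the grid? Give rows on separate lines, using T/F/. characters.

Step 1: 2 trees catch fire, 2 burn out
  TTTTT
  TTTTT
  TTTTT
  .TTTT
  TTT.F
  TTF..
Step 2: 3 trees catch fire, 2 burn out
  TTTTT
  TTTTT
  TTTTT
  .TTTF
  TTF..
  TF...
Step 3: 5 trees catch fire, 3 burn out
  TTTTT
  TTTTT
  TTTTF
  .TFF.
  TF...
  F....
Step 4: 5 trees catch fire, 5 burn out
  TTTTT
  TTTTF
  TTFF.
  .F...
  F....
  .....

TTTTT
TTTTF
TTFF.
.F...
F....
.....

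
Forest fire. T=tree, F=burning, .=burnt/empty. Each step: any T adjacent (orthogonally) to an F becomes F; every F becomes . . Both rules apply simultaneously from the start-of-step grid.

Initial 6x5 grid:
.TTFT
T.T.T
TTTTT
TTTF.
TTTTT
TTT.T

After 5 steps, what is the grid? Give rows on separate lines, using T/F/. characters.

Step 1: 5 trees catch fire, 2 burn out
  .TF.F
  T.T.T
  TTTFT
  TTF..
  TTTFT
  TTT.T
Step 2: 8 trees catch fire, 5 burn out
  .F...
  T.F.F
  TTF.F
  TF...
  TTF.F
  TTT.T
Step 3: 5 trees catch fire, 8 burn out
  .....
  T....
  TF...
  F....
  TF...
  TTF.F
Step 4: 3 trees catch fire, 5 burn out
  .....
  T....
  F....
  .....
  F....
  TF...
Step 5: 2 trees catch fire, 3 burn out
  .....
  F....
  .....
  .....
  .....
  F....

.....
F....
.....
.....
.....
F....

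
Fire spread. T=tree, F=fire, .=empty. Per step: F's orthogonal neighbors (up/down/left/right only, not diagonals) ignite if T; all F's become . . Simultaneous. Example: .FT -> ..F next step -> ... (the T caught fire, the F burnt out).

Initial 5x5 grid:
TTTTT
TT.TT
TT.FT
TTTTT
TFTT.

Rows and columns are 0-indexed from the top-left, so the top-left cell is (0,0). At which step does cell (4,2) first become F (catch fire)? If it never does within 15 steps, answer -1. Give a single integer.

Step 1: cell (4,2)='F' (+6 fires, +2 burnt)
  -> target ignites at step 1
Step 2: cell (4,2)='.' (+7 fires, +6 burnt)
Step 3: cell (4,2)='.' (+4 fires, +7 burnt)
Step 4: cell (4,2)='.' (+2 fires, +4 burnt)
Step 5: cell (4,2)='.' (+1 fires, +2 burnt)
Step 6: cell (4,2)='.' (+0 fires, +1 burnt)
  fire out at step 6

1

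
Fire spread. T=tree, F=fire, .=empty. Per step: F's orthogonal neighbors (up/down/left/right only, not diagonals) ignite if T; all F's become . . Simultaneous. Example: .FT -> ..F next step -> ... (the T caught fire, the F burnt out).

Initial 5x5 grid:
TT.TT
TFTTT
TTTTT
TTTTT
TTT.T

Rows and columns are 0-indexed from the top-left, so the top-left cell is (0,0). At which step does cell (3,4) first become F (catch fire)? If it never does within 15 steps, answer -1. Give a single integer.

Step 1: cell (3,4)='T' (+4 fires, +1 burnt)
Step 2: cell (3,4)='T' (+5 fires, +4 burnt)
Step 3: cell (3,4)='T' (+6 fires, +5 burnt)
Step 4: cell (3,4)='T' (+5 fires, +6 burnt)
Step 5: cell (3,4)='F' (+1 fires, +5 burnt)
  -> target ignites at step 5
Step 6: cell (3,4)='.' (+1 fires, +1 burnt)
Step 7: cell (3,4)='.' (+0 fires, +1 burnt)
  fire out at step 7

5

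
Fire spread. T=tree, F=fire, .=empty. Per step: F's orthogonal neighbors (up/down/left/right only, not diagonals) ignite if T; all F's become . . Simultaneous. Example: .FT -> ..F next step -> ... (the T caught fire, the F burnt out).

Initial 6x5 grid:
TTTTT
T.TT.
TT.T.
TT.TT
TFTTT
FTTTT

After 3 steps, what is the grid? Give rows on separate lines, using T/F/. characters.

Step 1: 4 trees catch fire, 2 burn out
  TTTTT
  T.TT.
  TT.T.
  TF.TT
  F.FTT
  .FTTT
Step 2: 4 trees catch fire, 4 burn out
  TTTTT
  T.TT.
  TF.T.
  F..TT
  ...FT
  ..FTT
Step 3: 4 trees catch fire, 4 burn out
  TTTTT
  T.TT.
  F..T.
  ...FT
  ....F
  ...FT

TTTTT
T.TT.
F..T.
...FT
....F
...FT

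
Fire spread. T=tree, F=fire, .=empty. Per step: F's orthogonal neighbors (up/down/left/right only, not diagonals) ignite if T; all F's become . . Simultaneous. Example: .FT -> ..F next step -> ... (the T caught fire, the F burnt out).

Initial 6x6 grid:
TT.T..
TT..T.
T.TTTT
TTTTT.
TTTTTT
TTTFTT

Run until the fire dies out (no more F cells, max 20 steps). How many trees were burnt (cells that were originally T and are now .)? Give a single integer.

Answer: 26

Derivation:
Step 1: +3 fires, +1 burnt (F count now 3)
Step 2: +5 fires, +3 burnt (F count now 5)
Step 3: +6 fires, +5 burnt (F count now 6)
Step 4: +4 fires, +6 burnt (F count now 4)
Step 5: +3 fires, +4 burnt (F count now 3)
Step 6: +1 fires, +3 burnt (F count now 1)
Step 7: +1 fires, +1 burnt (F count now 1)
Step 8: +2 fires, +1 burnt (F count now 2)
Step 9: +1 fires, +2 burnt (F count now 1)
Step 10: +0 fires, +1 burnt (F count now 0)
Fire out after step 10
Initially T: 27, now '.': 35
Total burnt (originally-T cells now '.'): 26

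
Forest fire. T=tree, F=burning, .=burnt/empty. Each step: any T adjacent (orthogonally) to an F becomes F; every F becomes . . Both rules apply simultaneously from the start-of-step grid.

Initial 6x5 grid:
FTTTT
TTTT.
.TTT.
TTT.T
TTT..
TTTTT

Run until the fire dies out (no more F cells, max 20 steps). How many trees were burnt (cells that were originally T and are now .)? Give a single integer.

Answer: 22

Derivation:
Step 1: +2 fires, +1 burnt (F count now 2)
Step 2: +2 fires, +2 burnt (F count now 2)
Step 3: +3 fires, +2 burnt (F count now 3)
Step 4: +4 fires, +3 burnt (F count now 4)
Step 5: +4 fires, +4 burnt (F count now 4)
Step 6: +3 fires, +4 burnt (F count now 3)
Step 7: +2 fires, +3 burnt (F count now 2)
Step 8: +1 fires, +2 burnt (F count now 1)
Step 9: +1 fires, +1 burnt (F count now 1)
Step 10: +0 fires, +1 burnt (F count now 0)
Fire out after step 10
Initially T: 23, now '.': 29
Total burnt (originally-T cells now '.'): 22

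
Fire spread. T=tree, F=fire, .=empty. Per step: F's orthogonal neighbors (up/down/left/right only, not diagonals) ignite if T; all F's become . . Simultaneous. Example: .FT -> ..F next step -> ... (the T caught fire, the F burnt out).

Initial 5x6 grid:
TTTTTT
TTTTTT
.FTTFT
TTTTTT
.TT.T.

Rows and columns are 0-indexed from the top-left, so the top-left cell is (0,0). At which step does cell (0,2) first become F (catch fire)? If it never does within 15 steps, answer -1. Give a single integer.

Step 1: cell (0,2)='T' (+7 fires, +2 burnt)
Step 2: cell (0,2)='T' (+12 fires, +7 burnt)
Step 3: cell (0,2)='F' (+5 fires, +12 burnt)
  -> target ignites at step 3
Step 4: cell (0,2)='.' (+0 fires, +5 burnt)
  fire out at step 4

3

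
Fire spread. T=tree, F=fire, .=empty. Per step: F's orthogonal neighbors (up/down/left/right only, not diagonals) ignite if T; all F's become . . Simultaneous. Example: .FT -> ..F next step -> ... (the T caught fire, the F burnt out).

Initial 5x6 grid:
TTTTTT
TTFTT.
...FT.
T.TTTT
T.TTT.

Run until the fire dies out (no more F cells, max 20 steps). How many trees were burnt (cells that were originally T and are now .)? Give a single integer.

Answer: 18

Derivation:
Step 1: +5 fires, +2 burnt (F count now 5)
Step 2: +7 fires, +5 burnt (F count now 7)
Step 3: +5 fires, +7 burnt (F count now 5)
Step 4: +1 fires, +5 burnt (F count now 1)
Step 5: +0 fires, +1 burnt (F count now 0)
Fire out after step 5
Initially T: 20, now '.': 28
Total burnt (originally-T cells now '.'): 18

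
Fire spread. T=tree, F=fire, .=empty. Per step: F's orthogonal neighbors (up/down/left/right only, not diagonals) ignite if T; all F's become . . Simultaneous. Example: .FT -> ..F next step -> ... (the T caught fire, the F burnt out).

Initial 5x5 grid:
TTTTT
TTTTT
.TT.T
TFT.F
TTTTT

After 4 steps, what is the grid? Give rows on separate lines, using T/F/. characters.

Step 1: 6 trees catch fire, 2 burn out
  TTTTT
  TTTTT
  .FT.F
  F.F..
  TFTTF
Step 2: 6 trees catch fire, 6 burn out
  TTTTT
  TFTTF
  ..F..
  .....
  F.FF.
Step 3: 5 trees catch fire, 6 burn out
  TFTTF
  F.FF.
  .....
  .....
  .....
Step 4: 3 trees catch fire, 5 burn out
  F.FF.
  .....
  .....
  .....
  .....

F.FF.
.....
.....
.....
.....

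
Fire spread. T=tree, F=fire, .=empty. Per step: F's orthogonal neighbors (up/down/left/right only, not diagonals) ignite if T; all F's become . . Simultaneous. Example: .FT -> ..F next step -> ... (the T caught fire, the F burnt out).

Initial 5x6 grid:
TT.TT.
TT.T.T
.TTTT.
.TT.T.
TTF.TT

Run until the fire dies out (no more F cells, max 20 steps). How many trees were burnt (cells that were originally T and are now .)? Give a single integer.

Answer: 18

Derivation:
Step 1: +2 fires, +1 burnt (F count now 2)
Step 2: +3 fires, +2 burnt (F count now 3)
Step 3: +2 fires, +3 burnt (F count now 2)
Step 4: +3 fires, +2 burnt (F count now 3)
Step 5: +4 fires, +3 burnt (F count now 4)
Step 6: +3 fires, +4 burnt (F count now 3)
Step 7: +1 fires, +3 burnt (F count now 1)
Step 8: +0 fires, +1 burnt (F count now 0)
Fire out after step 8
Initially T: 19, now '.': 29
Total burnt (originally-T cells now '.'): 18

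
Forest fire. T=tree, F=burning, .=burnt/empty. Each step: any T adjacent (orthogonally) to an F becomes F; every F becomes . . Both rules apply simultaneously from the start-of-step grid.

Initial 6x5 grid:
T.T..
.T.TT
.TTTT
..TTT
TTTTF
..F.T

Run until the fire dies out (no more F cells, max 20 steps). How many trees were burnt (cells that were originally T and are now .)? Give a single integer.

Step 1: +4 fires, +2 burnt (F count now 4)
Step 2: +4 fires, +4 burnt (F count now 4)
Step 3: +4 fires, +4 burnt (F count now 4)
Step 4: +2 fires, +4 burnt (F count now 2)
Step 5: +1 fires, +2 burnt (F count now 1)
Step 6: +0 fires, +1 burnt (F count now 0)
Fire out after step 6
Initially T: 17, now '.': 28
Total burnt (originally-T cells now '.'): 15

Answer: 15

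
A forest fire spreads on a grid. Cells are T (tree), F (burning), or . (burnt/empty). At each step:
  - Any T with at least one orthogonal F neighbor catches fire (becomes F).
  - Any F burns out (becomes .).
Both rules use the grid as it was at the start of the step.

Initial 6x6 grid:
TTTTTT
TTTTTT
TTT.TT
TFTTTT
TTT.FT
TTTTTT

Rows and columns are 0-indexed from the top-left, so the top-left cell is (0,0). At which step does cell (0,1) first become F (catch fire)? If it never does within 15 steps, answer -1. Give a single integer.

Step 1: cell (0,1)='T' (+7 fires, +2 burnt)
Step 2: cell (0,1)='T' (+11 fires, +7 burnt)
Step 3: cell (0,1)='F' (+7 fires, +11 burnt)
  -> target ignites at step 3
Step 4: cell (0,1)='.' (+5 fires, +7 burnt)
Step 5: cell (0,1)='.' (+2 fires, +5 burnt)
Step 6: cell (0,1)='.' (+0 fires, +2 burnt)
  fire out at step 6

3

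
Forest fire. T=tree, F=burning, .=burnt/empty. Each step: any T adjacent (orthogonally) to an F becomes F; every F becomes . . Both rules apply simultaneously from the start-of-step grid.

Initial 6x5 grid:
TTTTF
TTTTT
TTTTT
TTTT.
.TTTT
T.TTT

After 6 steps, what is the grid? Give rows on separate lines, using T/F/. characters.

Step 1: 2 trees catch fire, 1 burn out
  TTTF.
  TTTTF
  TTTTT
  TTTT.
  .TTTT
  T.TTT
Step 2: 3 trees catch fire, 2 burn out
  TTF..
  TTTF.
  TTTTF
  TTTT.
  .TTTT
  T.TTT
Step 3: 3 trees catch fire, 3 burn out
  TF...
  TTF..
  TTTF.
  TTTT.
  .TTTT
  T.TTT
Step 4: 4 trees catch fire, 3 burn out
  F....
  TF...
  TTF..
  TTTF.
  .TTTT
  T.TTT
Step 5: 4 trees catch fire, 4 burn out
  .....
  F....
  TF...
  TTF..
  .TTFT
  T.TTT
Step 6: 5 trees catch fire, 4 burn out
  .....
  .....
  F....
  TF...
  .TF.F
  T.TFT

.....
.....
F....
TF...
.TF.F
T.TFT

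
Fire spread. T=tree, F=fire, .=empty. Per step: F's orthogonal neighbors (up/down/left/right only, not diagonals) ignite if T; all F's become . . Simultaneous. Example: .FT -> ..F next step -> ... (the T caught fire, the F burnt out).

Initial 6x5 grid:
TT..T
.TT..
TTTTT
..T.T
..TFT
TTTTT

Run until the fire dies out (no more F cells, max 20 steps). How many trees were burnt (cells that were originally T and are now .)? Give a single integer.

Answer: 18

Derivation:
Step 1: +3 fires, +1 burnt (F count now 3)
Step 2: +4 fires, +3 burnt (F count now 4)
Step 3: +3 fires, +4 burnt (F count now 3)
Step 4: +4 fires, +3 burnt (F count now 4)
Step 5: +2 fires, +4 burnt (F count now 2)
Step 6: +1 fires, +2 burnt (F count now 1)
Step 7: +1 fires, +1 burnt (F count now 1)
Step 8: +0 fires, +1 burnt (F count now 0)
Fire out after step 8
Initially T: 19, now '.': 29
Total burnt (originally-T cells now '.'): 18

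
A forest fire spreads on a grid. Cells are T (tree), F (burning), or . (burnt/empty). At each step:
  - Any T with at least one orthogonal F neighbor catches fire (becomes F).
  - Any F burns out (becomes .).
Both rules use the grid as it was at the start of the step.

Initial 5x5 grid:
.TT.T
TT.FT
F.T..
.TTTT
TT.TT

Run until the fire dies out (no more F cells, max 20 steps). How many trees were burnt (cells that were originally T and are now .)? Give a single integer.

Step 1: +2 fires, +2 burnt (F count now 2)
Step 2: +2 fires, +2 burnt (F count now 2)
Step 3: +1 fires, +2 burnt (F count now 1)
Step 4: +1 fires, +1 burnt (F count now 1)
Step 5: +0 fires, +1 burnt (F count now 0)
Fire out after step 5
Initially T: 15, now '.': 16
Total burnt (originally-T cells now '.'): 6

Answer: 6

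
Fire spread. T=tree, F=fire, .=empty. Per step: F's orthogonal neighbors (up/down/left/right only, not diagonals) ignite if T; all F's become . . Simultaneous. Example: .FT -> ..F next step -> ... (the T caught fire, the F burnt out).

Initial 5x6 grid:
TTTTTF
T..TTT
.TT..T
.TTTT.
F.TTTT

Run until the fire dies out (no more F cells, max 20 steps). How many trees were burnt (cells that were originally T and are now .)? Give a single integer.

Step 1: +2 fires, +2 burnt (F count now 2)
Step 2: +3 fires, +2 burnt (F count now 3)
Step 3: +2 fires, +3 burnt (F count now 2)
Step 4: +1 fires, +2 burnt (F count now 1)
Step 5: +1 fires, +1 burnt (F count now 1)
Step 6: +1 fires, +1 burnt (F count now 1)
Step 7: +0 fires, +1 burnt (F count now 0)
Fire out after step 7
Initially T: 20, now '.': 20
Total burnt (originally-T cells now '.'): 10

Answer: 10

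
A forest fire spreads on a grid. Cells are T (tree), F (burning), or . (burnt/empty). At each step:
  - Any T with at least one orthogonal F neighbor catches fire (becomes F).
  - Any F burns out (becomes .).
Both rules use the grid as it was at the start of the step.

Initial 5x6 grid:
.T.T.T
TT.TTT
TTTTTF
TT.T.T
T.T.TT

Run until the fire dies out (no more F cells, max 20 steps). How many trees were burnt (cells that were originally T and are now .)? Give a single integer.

Step 1: +3 fires, +1 burnt (F count now 3)
Step 2: +4 fires, +3 burnt (F count now 4)
Step 3: +4 fires, +4 burnt (F count now 4)
Step 4: +2 fires, +4 burnt (F count now 2)
Step 5: +3 fires, +2 burnt (F count now 3)
Step 6: +3 fires, +3 burnt (F count now 3)
Step 7: +1 fires, +3 burnt (F count now 1)
Step 8: +0 fires, +1 burnt (F count now 0)
Fire out after step 8
Initially T: 21, now '.': 29
Total burnt (originally-T cells now '.'): 20

Answer: 20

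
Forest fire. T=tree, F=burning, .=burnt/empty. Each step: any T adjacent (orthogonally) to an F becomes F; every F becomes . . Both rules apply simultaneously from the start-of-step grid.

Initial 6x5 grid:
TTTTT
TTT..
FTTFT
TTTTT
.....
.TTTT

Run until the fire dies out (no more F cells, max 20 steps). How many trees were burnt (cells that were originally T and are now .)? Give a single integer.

Answer: 16

Derivation:
Step 1: +6 fires, +2 burnt (F count now 6)
Step 2: +6 fires, +6 burnt (F count now 6)
Step 3: +2 fires, +6 burnt (F count now 2)
Step 4: +1 fires, +2 burnt (F count now 1)
Step 5: +1 fires, +1 burnt (F count now 1)
Step 6: +0 fires, +1 burnt (F count now 0)
Fire out after step 6
Initially T: 20, now '.': 26
Total burnt (originally-T cells now '.'): 16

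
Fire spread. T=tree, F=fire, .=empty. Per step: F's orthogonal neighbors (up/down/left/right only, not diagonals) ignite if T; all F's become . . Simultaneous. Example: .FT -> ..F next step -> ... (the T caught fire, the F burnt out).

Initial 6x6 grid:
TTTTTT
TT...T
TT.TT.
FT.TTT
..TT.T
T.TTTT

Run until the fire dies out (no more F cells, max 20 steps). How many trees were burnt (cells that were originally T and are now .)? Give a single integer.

Step 1: +2 fires, +1 burnt (F count now 2)
Step 2: +2 fires, +2 burnt (F count now 2)
Step 3: +2 fires, +2 burnt (F count now 2)
Step 4: +1 fires, +2 burnt (F count now 1)
Step 5: +1 fires, +1 burnt (F count now 1)
Step 6: +1 fires, +1 burnt (F count now 1)
Step 7: +1 fires, +1 burnt (F count now 1)
Step 8: +1 fires, +1 burnt (F count now 1)
Step 9: +1 fires, +1 burnt (F count now 1)
Step 10: +0 fires, +1 burnt (F count now 0)
Fire out after step 10
Initially T: 25, now '.': 23
Total burnt (originally-T cells now '.'): 12

Answer: 12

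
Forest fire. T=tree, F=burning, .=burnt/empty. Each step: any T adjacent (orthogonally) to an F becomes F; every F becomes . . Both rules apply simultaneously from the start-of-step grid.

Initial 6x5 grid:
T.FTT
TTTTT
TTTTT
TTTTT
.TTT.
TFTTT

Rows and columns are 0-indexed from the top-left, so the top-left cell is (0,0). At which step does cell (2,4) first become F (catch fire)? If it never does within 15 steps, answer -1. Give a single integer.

Step 1: cell (2,4)='T' (+5 fires, +2 burnt)
Step 2: cell (2,4)='T' (+7 fires, +5 burnt)
Step 3: cell (2,4)='T' (+8 fires, +7 burnt)
Step 4: cell (2,4)='F' (+4 fires, +8 burnt)
  -> target ignites at step 4
Step 5: cell (2,4)='.' (+1 fires, +4 burnt)
Step 6: cell (2,4)='.' (+0 fires, +1 burnt)
  fire out at step 6

4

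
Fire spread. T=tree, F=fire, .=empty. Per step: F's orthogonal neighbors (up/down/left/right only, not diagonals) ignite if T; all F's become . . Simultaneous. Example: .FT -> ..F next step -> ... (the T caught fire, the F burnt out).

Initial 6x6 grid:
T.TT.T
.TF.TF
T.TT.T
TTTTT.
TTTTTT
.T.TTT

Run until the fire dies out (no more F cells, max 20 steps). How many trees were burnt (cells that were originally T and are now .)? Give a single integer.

Answer: 24

Derivation:
Step 1: +6 fires, +2 burnt (F count now 6)
Step 2: +3 fires, +6 burnt (F count now 3)
Step 3: +3 fires, +3 burnt (F count now 3)
Step 4: +4 fires, +3 burnt (F count now 4)
Step 5: +5 fires, +4 burnt (F count now 5)
Step 6: +2 fires, +5 burnt (F count now 2)
Step 7: +1 fires, +2 burnt (F count now 1)
Step 8: +0 fires, +1 burnt (F count now 0)
Fire out after step 8
Initially T: 25, now '.': 35
Total burnt (originally-T cells now '.'): 24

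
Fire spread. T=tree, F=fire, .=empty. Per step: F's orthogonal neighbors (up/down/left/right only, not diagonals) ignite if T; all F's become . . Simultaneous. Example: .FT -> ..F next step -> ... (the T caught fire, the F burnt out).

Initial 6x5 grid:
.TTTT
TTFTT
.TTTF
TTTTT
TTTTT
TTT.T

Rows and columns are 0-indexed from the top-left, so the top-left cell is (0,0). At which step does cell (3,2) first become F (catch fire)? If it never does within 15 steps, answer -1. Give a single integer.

Step 1: cell (3,2)='T' (+7 fires, +2 burnt)
Step 2: cell (3,2)='F' (+8 fires, +7 burnt)
  -> target ignites at step 2
Step 3: cell (3,2)='.' (+4 fires, +8 burnt)
Step 4: cell (3,2)='.' (+3 fires, +4 burnt)
Step 5: cell (3,2)='.' (+2 fires, +3 burnt)
Step 6: cell (3,2)='.' (+1 fires, +2 burnt)
Step 7: cell (3,2)='.' (+0 fires, +1 burnt)
  fire out at step 7

2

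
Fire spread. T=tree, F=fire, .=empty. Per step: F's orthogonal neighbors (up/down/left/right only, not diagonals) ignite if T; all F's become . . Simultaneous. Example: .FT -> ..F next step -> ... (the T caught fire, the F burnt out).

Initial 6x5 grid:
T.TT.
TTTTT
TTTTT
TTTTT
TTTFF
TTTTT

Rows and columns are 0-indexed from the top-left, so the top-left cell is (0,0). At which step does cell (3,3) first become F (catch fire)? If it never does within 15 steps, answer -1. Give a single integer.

Step 1: cell (3,3)='F' (+5 fires, +2 burnt)
  -> target ignites at step 1
Step 2: cell (3,3)='.' (+5 fires, +5 burnt)
Step 3: cell (3,3)='.' (+6 fires, +5 burnt)
Step 4: cell (3,3)='.' (+5 fires, +6 burnt)
Step 5: cell (3,3)='.' (+3 fires, +5 burnt)
Step 6: cell (3,3)='.' (+1 fires, +3 burnt)
Step 7: cell (3,3)='.' (+1 fires, +1 burnt)
Step 8: cell (3,3)='.' (+0 fires, +1 burnt)
  fire out at step 8

1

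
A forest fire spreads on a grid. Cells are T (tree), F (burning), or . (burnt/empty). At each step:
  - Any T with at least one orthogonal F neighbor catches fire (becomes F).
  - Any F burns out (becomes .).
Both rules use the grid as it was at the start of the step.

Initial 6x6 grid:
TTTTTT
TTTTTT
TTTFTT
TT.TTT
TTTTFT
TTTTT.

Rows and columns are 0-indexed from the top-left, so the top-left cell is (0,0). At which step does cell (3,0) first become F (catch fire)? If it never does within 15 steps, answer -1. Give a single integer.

Step 1: cell (3,0)='T' (+8 fires, +2 burnt)
Step 2: cell (3,0)='T' (+8 fires, +8 burnt)
Step 3: cell (3,0)='T' (+8 fires, +8 burnt)
Step 4: cell (3,0)='F' (+6 fires, +8 burnt)
  -> target ignites at step 4
Step 5: cell (3,0)='.' (+2 fires, +6 burnt)
Step 6: cell (3,0)='.' (+0 fires, +2 burnt)
  fire out at step 6

4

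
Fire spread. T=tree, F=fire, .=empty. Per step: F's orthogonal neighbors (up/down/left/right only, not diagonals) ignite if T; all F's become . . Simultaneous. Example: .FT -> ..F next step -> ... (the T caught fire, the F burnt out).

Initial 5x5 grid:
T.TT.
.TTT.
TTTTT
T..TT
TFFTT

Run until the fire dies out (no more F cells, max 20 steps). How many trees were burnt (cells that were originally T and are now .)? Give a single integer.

Step 1: +2 fires, +2 burnt (F count now 2)
Step 2: +3 fires, +2 burnt (F count now 3)
Step 3: +3 fires, +3 burnt (F count now 3)
Step 4: +4 fires, +3 burnt (F count now 4)
Step 5: +3 fires, +4 burnt (F count now 3)
Step 6: +1 fires, +3 burnt (F count now 1)
Step 7: +0 fires, +1 burnt (F count now 0)
Fire out after step 7
Initially T: 17, now '.': 24
Total burnt (originally-T cells now '.'): 16

Answer: 16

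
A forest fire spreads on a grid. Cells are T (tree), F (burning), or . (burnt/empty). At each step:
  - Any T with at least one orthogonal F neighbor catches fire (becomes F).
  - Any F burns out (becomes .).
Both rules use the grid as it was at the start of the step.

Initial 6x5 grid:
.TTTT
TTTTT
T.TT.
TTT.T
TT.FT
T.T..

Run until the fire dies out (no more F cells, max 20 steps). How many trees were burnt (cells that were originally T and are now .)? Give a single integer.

Step 1: +1 fires, +1 burnt (F count now 1)
Step 2: +1 fires, +1 burnt (F count now 1)
Step 3: +0 fires, +1 burnt (F count now 0)
Fire out after step 3
Initially T: 21, now '.': 11
Total burnt (originally-T cells now '.'): 2

Answer: 2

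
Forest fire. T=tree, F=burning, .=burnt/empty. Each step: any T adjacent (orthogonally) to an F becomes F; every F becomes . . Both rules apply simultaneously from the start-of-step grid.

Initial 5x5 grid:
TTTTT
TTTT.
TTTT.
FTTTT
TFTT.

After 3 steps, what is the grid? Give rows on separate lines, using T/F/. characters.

Step 1: 4 trees catch fire, 2 burn out
  TTTTT
  TTTT.
  FTTT.
  .FTTT
  F.FT.
Step 2: 4 trees catch fire, 4 burn out
  TTTTT
  FTTT.
  .FTT.
  ..FTT
  ...F.
Step 3: 4 trees catch fire, 4 burn out
  FTTTT
  .FTT.
  ..FT.
  ...FT
  .....

FTTTT
.FTT.
..FT.
...FT
.....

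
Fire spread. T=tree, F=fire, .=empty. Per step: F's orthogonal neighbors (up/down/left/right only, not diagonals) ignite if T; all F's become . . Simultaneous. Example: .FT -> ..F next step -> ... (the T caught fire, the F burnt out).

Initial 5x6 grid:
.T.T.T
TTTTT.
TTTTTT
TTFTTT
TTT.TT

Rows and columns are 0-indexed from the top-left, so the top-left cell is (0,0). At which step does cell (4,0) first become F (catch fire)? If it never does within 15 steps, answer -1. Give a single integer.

Step 1: cell (4,0)='T' (+4 fires, +1 burnt)
Step 2: cell (4,0)='T' (+6 fires, +4 burnt)
Step 3: cell (4,0)='F' (+7 fires, +6 burnt)
  -> target ignites at step 3
Step 4: cell (4,0)='.' (+6 fires, +7 burnt)
Step 5: cell (4,0)='.' (+0 fires, +6 burnt)
  fire out at step 5

3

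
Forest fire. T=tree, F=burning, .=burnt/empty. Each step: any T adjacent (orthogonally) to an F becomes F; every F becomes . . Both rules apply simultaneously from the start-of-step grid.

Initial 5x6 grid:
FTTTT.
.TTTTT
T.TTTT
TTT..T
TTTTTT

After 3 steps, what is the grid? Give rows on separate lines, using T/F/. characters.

Step 1: 1 trees catch fire, 1 burn out
  .FTTT.
  .TTTTT
  T.TTTT
  TTT..T
  TTTTTT
Step 2: 2 trees catch fire, 1 burn out
  ..FTT.
  .FTTTT
  T.TTTT
  TTT..T
  TTTTTT
Step 3: 2 trees catch fire, 2 burn out
  ...FT.
  ..FTTT
  T.TTTT
  TTT..T
  TTTTTT

...FT.
..FTTT
T.TTTT
TTT..T
TTTTTT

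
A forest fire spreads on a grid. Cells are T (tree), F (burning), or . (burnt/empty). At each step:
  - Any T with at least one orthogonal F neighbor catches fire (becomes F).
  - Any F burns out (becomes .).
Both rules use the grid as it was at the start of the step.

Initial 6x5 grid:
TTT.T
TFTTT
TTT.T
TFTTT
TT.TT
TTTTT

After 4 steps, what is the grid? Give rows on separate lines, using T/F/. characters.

Step 1: 7 trees catch fire, 2 burn out
  TFT.T
  F.FTT
  TFT.T
  F.FTT
  TF.TT
  TTTTT
Step 2: 8 trees catch fire, 7 burn out
  F.F.T
  ...FT
  F.F.T
  ...FT
  F..TT
  TFTTT
Step 3: 5 trees catch fire, 8 burn out
  ....T
  ....F
  ....T
  ....F
  ...FT
  F.FTT
Step 4: 4 trees catch fire, 5 burn out
  ....F
  .....
  ....F
  .....
  ....F
  ...FT

....F
.....
....F
.....
....F
...FT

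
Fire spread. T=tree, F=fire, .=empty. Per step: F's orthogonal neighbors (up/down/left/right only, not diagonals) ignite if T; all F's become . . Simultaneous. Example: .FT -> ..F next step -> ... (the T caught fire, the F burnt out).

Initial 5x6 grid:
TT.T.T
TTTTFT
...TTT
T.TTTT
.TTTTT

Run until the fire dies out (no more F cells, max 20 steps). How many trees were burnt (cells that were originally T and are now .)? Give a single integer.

Answer: 21

Derivation:
Step 1: +3 fires, +1 burnt (F count now 3)
Step 2: +6 fires, +3 burnt (F count now 6)
Step 3: +4 fires, +6 burnt (F count now 4)
Step 4: +5 fires, +4 burnt (F count now 5)
Step 5: +2 fires, +5 burnt (F count now 2)
Step 6: +1 fires, +2 burnt (F count now 1)
Step 7: +0 fires, +1 burnt (F count now 0)
Fire out after step 7
Initially T: 22, now '.': 29
Total burnt (originally-T cells now '.'): 21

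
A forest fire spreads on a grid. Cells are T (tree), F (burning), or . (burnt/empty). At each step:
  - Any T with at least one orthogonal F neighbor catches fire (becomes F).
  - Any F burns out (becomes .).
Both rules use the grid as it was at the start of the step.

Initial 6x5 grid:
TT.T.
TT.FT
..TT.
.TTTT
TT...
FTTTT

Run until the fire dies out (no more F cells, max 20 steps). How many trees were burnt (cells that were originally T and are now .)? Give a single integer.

Answer: 14

Derivation:
Step 1: +5 fires, +2 burnt (F count now 5)
Step 2: +4 fires, +5 burnt (F count now 4)
Step 3: +4 fires, +4 burnt (F count now 4)
Step 4: +1 fires, +4 burnt (F count now 1)
Step 5: +0 fires, +1 burnt (F count now 0)
Fire out after step 5
Initially T: 18, now '.': 26
Total burnt (originally-T cells now '.'): 14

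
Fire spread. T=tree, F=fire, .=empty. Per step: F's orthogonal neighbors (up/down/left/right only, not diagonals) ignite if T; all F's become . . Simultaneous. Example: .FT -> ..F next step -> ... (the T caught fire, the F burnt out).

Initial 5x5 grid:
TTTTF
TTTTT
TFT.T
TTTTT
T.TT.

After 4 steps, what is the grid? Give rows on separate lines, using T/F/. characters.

Step 1: 6 trees catch fire, 2 burn out
  TTTF.
  TFTTF
  F.F.T
  TFTTT
  T.TT.
Step 2: 8 trees catch fire, 6 burn out
  TFF..
  F.FF.
  ....F
  F.FTT
  T.TT.
Step 3: 5 trees catch fire, 8 burn out
  F....
  .....
  .....
  ...FF
  F.FT.
Step 4: 1 trees catch fire, 5 burn out
  .....
  .....
  .....
  .....
  ...F.

.....
.....
.....
.....
...F.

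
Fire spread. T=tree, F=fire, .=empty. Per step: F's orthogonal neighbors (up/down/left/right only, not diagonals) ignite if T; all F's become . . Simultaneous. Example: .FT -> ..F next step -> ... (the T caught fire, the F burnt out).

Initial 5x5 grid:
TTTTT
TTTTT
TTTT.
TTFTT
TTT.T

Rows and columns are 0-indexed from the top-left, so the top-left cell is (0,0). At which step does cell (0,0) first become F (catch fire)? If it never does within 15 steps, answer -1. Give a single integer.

Step 1: cell (0,0)='T' (+4 fires, +1 burnt)
Step 2: cell (0,0)='T' (+6 fires, +4 burnt)
Step 3: cell (0,0)='T' (+6 fires, +6 burnt)
Step 4: cell (0,0)='T' (+4 fires, +6 burnt)
Step 5: cell (0,0)='F' (+2 fires, +4 burnt)
  -> target ignites at step 5
Step 6: cell (0,0)='.' (+0 fires, +2 burnt)
  fire out at step 6

5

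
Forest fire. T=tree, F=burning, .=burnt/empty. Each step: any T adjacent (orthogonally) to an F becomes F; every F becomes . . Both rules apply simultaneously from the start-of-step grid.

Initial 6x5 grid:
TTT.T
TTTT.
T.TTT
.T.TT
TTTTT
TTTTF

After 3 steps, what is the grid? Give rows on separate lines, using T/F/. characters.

Step 1: 2 trees catch fire, 1 burn out
  TTT.T
  TTTT.
  T.TTT
  .T.TT
  TTTTF
  TTTF.
Step 2: 3 trees catch fire, 2 burn out
  TTT.T
  TTTT.
  T.TTT
  .T.TF
  TTTF.
  TTF..
Step 3: 4 trees catch fire, 3 burn out
  TTT.T
  TTTT.
  T.TTF
  .T.F.
  TTF..
  TF...

TTT.T
TTTT.
T.TTF
.T.F.
TTF..
TF...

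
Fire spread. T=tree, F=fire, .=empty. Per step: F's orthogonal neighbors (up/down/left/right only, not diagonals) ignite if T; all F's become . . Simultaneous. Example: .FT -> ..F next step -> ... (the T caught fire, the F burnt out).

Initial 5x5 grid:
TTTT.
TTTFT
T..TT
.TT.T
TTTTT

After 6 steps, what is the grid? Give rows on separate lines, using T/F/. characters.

Step 1: 4 trees catch fire, 1 burn out
  TTTF.
  TTF.F
  T..FT
  .TT.T
  TTTTT
Step 2: 3 trees catch fire, 4 burn out
  TTF..
  TF...
  T...F
  .TT.T
  TTTTT
Step 3: 3 trees catch fire, 3 burn out
  TF...
  F....
  T....
  .TT.F
  TTTTT
Step 4: 3 trees catch fire, 3 burn out
  F....
  .....
  F....
  .TT..
  TTTTF
Step 5: 1 trees catch fire, 3 burn out
  .....
  .....
  .....
  .TT..
  TTTF.
Step 6: 1 trees catch fire, 1 burn out
  .....
  .....
  .....
  .TT..
  TTF..

.....
.....
.....
.TT..
TTF..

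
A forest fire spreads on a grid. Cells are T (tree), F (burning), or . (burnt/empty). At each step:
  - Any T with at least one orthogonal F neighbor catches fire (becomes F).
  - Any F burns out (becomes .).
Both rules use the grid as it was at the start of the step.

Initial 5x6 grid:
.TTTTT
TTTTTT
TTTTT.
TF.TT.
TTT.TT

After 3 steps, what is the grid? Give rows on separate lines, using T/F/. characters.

Step 1: 3 trees catch fire, 1 burn out
  .TTTTT
  TTTTTT
  TFTTT.
  F..TT.
  TFT.TT
Step 2: 5 trees catch fire, 3 burn out
  .TTTTT
  TFTTTT
  F.FTT.
  ...TT.
  F.F.TT
Step 3: 4 trees catch fire, 5 burn out
  .FTTTT
  F.FTTT
  ...FT.
  ...TT.
  ....TT

.FTTTT
F.FTTT
...FT.
...TT.
....TT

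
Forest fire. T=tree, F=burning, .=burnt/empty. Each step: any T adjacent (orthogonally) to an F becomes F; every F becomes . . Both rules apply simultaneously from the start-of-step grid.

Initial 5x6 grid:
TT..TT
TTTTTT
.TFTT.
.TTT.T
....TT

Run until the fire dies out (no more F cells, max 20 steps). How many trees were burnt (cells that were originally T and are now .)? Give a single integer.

Answer: 16

Derivation:
Step 1: +4 fires, +1 burnt (F count now 4)
Step 2: +5 fires, +4 burnt (F count now 5)
Step 3: +3 fires, +5 burnt (F count now 3)
Step 4: +3 fires, +3 burnt (F count now 3)
Step 5: +1 fires, +3 burnt (F count now 1)
Step 6: +0 fires, +1 burnt (F count now 0)
Fire out after step 6
Initially T: 19, now '.': 27
Total burnt (originally-T cells now '.'): 16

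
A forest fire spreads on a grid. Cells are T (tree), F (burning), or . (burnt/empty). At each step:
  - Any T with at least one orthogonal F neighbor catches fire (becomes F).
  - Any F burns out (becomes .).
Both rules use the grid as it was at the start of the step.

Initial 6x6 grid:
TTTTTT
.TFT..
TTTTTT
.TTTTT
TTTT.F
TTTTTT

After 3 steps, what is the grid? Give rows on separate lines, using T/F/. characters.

Step 1: 6 trees catch fire, 2 burn out
  TTFTTT
  .F.F..
  TTFTTT
  .TTTTF
  TTTT..
  TTTTTF
Step 2: 8 trees catch fire, 6 burn out
  TF.FTT
  ......
  TF.FTF
  .TFTF.
  TTTT..
  TTTTF.
Step 3: 8 trees catch fire, 8 burn out
  F...FT
  ......
  F...F.
  .F.F..
  TTFT..
  TTTF..

F...FT
......
F...F.
.F.F..
TTFT..
TTTF..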